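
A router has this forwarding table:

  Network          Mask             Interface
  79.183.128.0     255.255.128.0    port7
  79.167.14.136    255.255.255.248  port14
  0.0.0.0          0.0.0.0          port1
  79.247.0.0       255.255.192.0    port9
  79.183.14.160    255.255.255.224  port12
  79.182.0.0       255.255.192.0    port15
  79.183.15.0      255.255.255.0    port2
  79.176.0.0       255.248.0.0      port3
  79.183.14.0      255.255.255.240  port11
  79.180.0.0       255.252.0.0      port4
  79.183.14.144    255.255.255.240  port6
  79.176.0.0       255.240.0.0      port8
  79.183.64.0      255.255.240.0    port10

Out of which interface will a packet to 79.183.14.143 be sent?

port4

Routes whose prefix contains 79.183.14.143:
  0.0.0.0/0 (default, matches everything) -> port1
  79.176.0.0/12 (79.176.0.0 - 79.191.255.255) -> port8
  79.176.0.0/13 (79.176.0.0 - 79.183.255.255) -> port3
  79.180.0.0/14 (79.180.0.0 - 79.183.255.255) -> port4
More-specific entries that do NOT match:
  79.167.14.136/29 (79.167.14.136 - 79.167.14.143) does not contain 79.183.14.143
  79.183.14.0/28 (79.183.14.0 - 79.183.14.15) does not contain 79.183.14.143
  79.183.14.144/28 (79.183.14.144 - 79.183.14.159) does not contain 79.183.14.143
  79.183.14.160/27 (79.183.14.160 - 79.183.14.191) does not contain 79.183.14.143
  79.183.15.0/24 (79.183.15.0 - 79.183.15.255) does not contain 79.183.14.143
  79.183.64.0/20 (79.183.64.0 - 79.183.79.255) does not contain 79.183.14.143
  79.247.0.0/18 (79.247.0.0 - 79.247.63.255) does not contain 79.183.14.143
  79.182.0.0/18 (79.182.0.0 - 79.182.63.255) does not contain 79.183.14.143
  79.183.128.0/17 (79.183.128.0 - 79.183.255.255) does not contain 79.183.14.143
Longest matching prefix is /14 -> interface port4.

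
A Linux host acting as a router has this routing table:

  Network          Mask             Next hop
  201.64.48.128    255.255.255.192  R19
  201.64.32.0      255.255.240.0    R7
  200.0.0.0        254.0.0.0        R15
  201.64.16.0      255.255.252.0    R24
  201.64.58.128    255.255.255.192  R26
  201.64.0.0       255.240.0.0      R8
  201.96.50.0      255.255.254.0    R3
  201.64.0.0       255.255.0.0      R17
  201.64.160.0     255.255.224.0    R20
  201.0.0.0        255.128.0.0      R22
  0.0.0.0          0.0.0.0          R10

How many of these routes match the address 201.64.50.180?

5

Prefixes containing 201.64.50.180:
  0.0.0.0/0 (default, matches everything)
  200.0.0.0/7 (200.0.0.0 - 201.255.255.255)
  201.0.0.0/9 (201.0.0.0 - 201.127.255.255)
  201.64.0.0/12 (201.64.0.0 - 201.79.255.255)
  201.64.0.0/16 (201.64.0.0 - 201.64.255.255)
Total matching entries: 5.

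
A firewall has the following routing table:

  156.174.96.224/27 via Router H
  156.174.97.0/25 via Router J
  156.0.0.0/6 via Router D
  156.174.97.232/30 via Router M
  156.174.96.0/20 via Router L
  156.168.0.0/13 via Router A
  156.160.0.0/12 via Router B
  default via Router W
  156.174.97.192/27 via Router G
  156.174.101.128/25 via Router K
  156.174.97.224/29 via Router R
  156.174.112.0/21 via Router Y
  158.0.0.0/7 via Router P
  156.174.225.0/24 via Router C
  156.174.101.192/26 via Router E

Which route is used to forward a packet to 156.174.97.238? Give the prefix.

156.174.96.0/20

Entries matching 156.174.97.238:
  0.0.0.0/0 (default, matches everything)
  156.0.0.0/6 (156.0.0.0 - 159.255.255.255)
  156.160.0.0/12 (156.160.0.0 - 156.175.255.255)
  156.168.0.0/13 (156.168.0.0 - 156.175.255.255)
  156.174.96.0/20 (156.174.96.0 - 156.174.111.255)
Most specific is 156.174.96.0/20.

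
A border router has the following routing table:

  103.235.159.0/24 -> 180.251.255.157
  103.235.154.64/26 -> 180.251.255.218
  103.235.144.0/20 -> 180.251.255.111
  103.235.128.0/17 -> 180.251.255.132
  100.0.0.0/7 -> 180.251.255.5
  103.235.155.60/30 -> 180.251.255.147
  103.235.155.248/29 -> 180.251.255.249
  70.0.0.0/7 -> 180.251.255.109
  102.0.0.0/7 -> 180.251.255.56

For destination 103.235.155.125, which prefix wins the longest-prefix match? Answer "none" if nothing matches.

103.235.144.0/20

Entries matching 103.235.155.125:
  102.0.0.0/7 (102.0.0.0 - 103.255.255.255)
  103.235.128.0/17 (103.235.128.0 - 103.235.255.255)
  103.235.144.0/20 (103.235.144.0 - 103.235.159.255)
Most specific is 103.235.144.0/20.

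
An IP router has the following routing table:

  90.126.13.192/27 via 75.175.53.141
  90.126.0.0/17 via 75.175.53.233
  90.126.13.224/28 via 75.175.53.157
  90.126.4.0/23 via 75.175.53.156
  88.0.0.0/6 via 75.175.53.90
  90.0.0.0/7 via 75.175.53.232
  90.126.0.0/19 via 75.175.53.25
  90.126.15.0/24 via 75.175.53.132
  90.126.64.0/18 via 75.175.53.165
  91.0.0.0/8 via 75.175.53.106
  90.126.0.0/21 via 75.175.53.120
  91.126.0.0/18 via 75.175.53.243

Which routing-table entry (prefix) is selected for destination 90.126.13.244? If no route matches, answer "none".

90.126.0.0/19

Entries matching 90.126.13.244:
  88.0.0.0/6 (88.0.0.0 - 91.255.255.255)
  90.0.0.0/7 (90.0.0.0 - 91.255.255.255)
  90.126.0.0/17 (90.126.0.0 - 90.126.127.255)
  90.126.0.0/19 (90.126.0.0 - 90.126.31.255)
Most specific is 90.126.0.0/19.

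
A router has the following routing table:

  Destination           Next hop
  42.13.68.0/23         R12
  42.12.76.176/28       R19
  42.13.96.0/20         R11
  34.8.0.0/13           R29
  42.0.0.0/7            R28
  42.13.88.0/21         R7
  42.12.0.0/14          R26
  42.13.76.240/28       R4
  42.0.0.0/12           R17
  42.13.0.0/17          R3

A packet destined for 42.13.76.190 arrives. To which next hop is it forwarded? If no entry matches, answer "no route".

Routes whose prefix contains 42.13.76.190:
  42.0.0.0/7 (42.0.0.0 - 43.255.255.255) -> R28
  42.0.0.0/12 (42.0.0.0 - 42.15.255.255) -> R17
  42.12.0.0/14 (42.12.0.0 - 42.15.255.255) -> R26
  42.13.0.0/17 (42.13.0.0 - 42.13.127.255) -> R3
More-specific entries that do NOT match:
  42.12.76.176/28 (42.12.76.176 - 42.12.76.191) does not contain 42.13.76.190
  42.13.76.240/28 (42.13.76.240 - 42.13.76.255) does not contain 42.13.76.190
  42.13.68.0/23 (42.13.68.0 - 42.13.69.255) does not contain 42.13.76.190
  42.13.88.0/21 (42.13.88.0 - 42.13.95.255) does not contain 42.13.76.190
  42.13.96.0/20 (42.13.96.0 - 42.13.111.255) does not contain 42.13.76.190
Longest matching prefix is /17 -> next hop R3.

R3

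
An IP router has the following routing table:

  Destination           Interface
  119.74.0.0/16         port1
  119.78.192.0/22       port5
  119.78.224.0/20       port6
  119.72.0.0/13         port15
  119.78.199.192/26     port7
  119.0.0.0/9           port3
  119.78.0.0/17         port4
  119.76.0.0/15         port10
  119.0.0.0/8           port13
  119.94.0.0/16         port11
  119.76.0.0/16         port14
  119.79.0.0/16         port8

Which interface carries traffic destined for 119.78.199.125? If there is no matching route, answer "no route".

Routes whose prefix contains 119.78.199.125:
  119.0.0.0/8 (119.0.0.0 - 119.255.255.255) -> port13
  119.0.0.0/9 (119.0.0.0 - 119.127.255.255) -> port3
  119.72.0.0/13 (119.72.0.0 - 119.79.255.255) -> port15
More-specific entries that do NOT match:
  119.78.199.192/26 (119.78.199.192 - 119.78.199.255) does not contain 119.78.199.125
  119.78.192.0/22 (119.78.192.0 - 119.78.195.255) does not contain 119.78.199.125
  119.78.224.0/20 (119.78.224.0 - 119.78.239.255) does not contain 119.78.199.125
  119.78.0.0/17 (119.78.0.0 - 119.78.127.255) does not contain 119.78.199.125
  119.74.0.0/16 (119.74.0.0 - 119.74.255.255) does not contain 119.78.199.125
  119.94.0.0/16 (119.94.0.0 - 119.94.255.255) does not contain 119.78.199.125
  119.76.0.0/16 (119.76.0.0 - 119.76.255.255) does not contain 119.78.199.125
  119.79.0.0/16 (119.79.0.0 - 119.79.255.255) does not contain 119.78.199.125
  119.76.0.0/15 (119.76.0.0 - 119.77.255.255) does not contain 119.78.199.125
Longest matching prefix is /13 -> interface port15.

port15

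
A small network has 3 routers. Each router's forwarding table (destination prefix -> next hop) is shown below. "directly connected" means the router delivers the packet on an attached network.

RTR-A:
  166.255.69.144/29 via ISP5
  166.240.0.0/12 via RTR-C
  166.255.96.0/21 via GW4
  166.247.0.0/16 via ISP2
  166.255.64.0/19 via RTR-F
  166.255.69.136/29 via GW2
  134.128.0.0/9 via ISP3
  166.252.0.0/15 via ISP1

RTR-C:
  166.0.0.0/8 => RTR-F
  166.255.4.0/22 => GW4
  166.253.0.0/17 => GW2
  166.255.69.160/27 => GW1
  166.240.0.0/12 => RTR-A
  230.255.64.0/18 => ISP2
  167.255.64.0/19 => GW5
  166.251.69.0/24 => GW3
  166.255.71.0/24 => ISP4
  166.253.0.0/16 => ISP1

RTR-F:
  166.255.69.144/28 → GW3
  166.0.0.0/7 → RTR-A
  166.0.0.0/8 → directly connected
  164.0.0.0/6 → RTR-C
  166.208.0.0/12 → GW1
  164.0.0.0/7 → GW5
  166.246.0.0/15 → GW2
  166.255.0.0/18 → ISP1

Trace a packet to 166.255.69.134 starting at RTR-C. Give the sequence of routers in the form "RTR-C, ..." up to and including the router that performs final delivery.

RTR-C, RTR-A, RTR-F

At RTR-C: longest match for 166.255.69.134 is 166.240.0.0/12 -> RTR-A
At RTR-A: longest match for 166.255.69.134 is 166.255.64.0/19 -> RTR-F
At RTR-F: longest match for 166.255.69.134 is 166.0.0.0/8 -> directly connected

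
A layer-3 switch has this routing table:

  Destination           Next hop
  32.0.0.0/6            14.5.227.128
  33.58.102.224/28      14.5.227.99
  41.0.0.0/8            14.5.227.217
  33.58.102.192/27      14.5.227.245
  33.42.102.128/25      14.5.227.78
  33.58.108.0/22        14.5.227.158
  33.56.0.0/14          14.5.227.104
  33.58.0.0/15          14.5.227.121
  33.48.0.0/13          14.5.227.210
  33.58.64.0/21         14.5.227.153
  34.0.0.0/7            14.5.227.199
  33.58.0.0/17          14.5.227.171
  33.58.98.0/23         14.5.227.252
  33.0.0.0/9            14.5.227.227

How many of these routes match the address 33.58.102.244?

Prefixes containing 33.58.102.244:
  32.0.0.0/6 (32.0.0.0 - 35.255.255.255)
  33.0.0.0/9 (33.0.0.0 - 33.127.255.255)
  33.56.0.0/14 (33.56.0.0 - 33.59.255.255)
  33.58.0.0/15 (33.58.0.0 - 33.59.255.255)
  33.58.0.0/17 (33.58.0.0 - 33.58.127.255)
Total matching entries: 5.

5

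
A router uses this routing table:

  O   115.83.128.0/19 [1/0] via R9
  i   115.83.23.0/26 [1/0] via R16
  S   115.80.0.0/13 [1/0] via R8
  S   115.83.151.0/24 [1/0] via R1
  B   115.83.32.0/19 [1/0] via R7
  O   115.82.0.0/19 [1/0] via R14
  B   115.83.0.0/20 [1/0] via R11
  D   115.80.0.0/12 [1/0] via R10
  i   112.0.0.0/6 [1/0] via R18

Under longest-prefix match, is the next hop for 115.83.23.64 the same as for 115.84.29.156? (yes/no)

115.83.23.64: longest match 115.80.0.0/13 -> R8
115.84.29.156: longest match 115.80.0.0/13 -> R8

yes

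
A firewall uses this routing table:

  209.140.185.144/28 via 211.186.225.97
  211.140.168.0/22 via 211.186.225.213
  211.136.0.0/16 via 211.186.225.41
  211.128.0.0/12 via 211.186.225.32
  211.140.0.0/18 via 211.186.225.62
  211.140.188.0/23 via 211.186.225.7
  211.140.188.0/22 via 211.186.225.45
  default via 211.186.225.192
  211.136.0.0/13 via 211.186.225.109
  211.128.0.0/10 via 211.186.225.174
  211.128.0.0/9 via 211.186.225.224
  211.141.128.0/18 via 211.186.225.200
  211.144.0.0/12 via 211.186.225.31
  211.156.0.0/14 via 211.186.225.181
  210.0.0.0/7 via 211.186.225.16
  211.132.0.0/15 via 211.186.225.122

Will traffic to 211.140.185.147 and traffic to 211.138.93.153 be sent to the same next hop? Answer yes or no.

211.140.185.147: longest match 211.136.0.0/13 -> 211.186.225.109
211.138.93.153: longest match 211.136.0.0/13 -> 211.186.225.109

yes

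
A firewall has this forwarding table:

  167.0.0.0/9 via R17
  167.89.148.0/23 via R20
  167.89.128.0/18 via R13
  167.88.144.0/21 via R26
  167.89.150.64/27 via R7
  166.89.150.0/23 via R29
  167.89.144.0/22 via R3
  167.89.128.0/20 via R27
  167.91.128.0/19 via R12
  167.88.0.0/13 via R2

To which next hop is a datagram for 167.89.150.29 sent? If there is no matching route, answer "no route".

R13

Routes whose prefix contains 167.89.150.29:
  167.0.0.0/9 (167.0.0.0 - 167.127.255.255) -> R17
  167.88.0.0/13 (167.88.0.0 - 167.95.255.255) -> R2
  167.89.128.0/18 (167.89.128.0 - 167.89.191.255) -> R13
More-specific entries that do NOT match:
  167.89.150.64/27 (167.89.150.64 - 167.89.150.95) does not contain 167.89.150.29
  167.89.148.0/23 (167.89.148.0 - 167.89.149.255) does not contain 167.89.150.29
  166.89.150.0/23 (166.89.150.0 - 166.89.151.255) does not contain 167.89.150.29
  167.89.144.0/22 (167.89.144.0 - 167.89.147.255) does not contain 167.89.150.29
  167.88.144.0/21 (167.88.144.0 - 167.88.151.255) does not contain 167.89.150.29
  167.89.128.0/20 (167.89.128.0 - 167.89.143.255) does not contain 167.89.150.29
  167.91.128.0/19 (167.91.128.0 - 167.91.159.255) does not contain 167.89.150.29
Longest matching prefix is /18 -> next hop R13.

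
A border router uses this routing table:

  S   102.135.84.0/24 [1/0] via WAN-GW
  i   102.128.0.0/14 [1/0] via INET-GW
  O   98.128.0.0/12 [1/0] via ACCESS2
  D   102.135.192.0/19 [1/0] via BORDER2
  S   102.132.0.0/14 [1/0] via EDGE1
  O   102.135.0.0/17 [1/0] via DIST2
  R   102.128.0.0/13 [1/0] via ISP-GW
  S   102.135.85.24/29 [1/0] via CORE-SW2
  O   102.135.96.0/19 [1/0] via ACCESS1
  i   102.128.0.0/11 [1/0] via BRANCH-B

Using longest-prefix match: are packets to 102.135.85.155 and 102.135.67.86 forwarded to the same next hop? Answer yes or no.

yes

102.135.85.155: longest match 102.135.0.0/17 -> DIST2
102.135.67.86: longest match 102.135.0.0/17 -> DIST2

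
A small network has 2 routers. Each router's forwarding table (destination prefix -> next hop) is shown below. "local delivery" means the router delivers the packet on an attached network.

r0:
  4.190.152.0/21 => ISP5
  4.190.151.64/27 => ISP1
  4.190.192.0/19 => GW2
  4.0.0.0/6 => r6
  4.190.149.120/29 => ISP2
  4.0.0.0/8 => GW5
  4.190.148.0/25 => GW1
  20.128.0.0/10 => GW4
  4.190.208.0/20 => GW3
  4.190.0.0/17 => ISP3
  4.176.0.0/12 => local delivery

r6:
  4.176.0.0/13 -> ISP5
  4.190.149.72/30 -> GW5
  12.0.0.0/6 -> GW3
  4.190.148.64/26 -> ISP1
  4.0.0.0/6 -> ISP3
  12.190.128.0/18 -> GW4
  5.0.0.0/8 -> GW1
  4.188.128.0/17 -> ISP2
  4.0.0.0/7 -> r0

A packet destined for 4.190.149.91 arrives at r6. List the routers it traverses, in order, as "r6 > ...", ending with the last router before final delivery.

At r6: longest match for 4.190.149.91 is 4.0.0.0/7 -> r0
At r0: longest match for 4.190.149.91 is 4.176.0.0/12 -> local delivery

r6 > r0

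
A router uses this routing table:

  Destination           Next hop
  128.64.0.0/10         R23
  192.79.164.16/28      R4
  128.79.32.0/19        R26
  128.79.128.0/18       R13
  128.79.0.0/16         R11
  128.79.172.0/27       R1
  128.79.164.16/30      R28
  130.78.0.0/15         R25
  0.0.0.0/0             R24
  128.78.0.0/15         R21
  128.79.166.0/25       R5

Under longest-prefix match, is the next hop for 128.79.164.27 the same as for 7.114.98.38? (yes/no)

128.79.164.27: longest match 128.79.128.0/18 -> R13
7.114.98.38: longest match 0.0.0.0/0 -> R24

no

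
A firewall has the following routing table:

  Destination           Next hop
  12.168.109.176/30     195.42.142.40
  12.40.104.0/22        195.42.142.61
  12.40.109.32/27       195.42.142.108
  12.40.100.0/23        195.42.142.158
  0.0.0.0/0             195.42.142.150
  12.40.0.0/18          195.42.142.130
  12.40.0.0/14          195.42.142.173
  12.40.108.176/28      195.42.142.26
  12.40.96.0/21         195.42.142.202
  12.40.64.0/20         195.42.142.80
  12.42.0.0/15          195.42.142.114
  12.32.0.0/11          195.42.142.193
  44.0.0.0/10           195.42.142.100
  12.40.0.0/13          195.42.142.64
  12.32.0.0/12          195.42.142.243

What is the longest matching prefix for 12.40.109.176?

12.40.0.0/14

Entries matching 12.40.109.176:
  0.0.0.0/0 (default, matches everything)
  12.32.0.0/11 (12.32.0.0 - 12.63.255.255)
  12.32.0.0/12 (12.32.0.0 - 12.47.255.255)
  12.40.0.0/13 (12.40.0.0 - 12.47.255.255)
  12.40.0.0/14 (12.40.0.0 - 12.43.255.255)
Most specific is 12.40.0.0/14.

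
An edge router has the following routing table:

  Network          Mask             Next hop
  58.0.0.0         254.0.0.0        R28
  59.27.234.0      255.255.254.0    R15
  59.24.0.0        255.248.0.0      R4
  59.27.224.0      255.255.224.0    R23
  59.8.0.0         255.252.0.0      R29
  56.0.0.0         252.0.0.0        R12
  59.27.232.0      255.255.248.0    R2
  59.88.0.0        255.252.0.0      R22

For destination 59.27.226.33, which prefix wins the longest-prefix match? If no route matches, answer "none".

59.27.224.0/19

Entries matching 59.27.226.33:
  56.0.0.0/6 (56.0.0.0 - 59.255.255.255)
  58.0.0.0/7 (58.0.0.0 - 59.255.255.255)
  59.24.0.0/13 (59.24.0.0 - 59.31.255.255)
  59.27.224.0/19 (59.27.224.0 - 59.27.255.255)
Most specific is 59.27.224.0/19.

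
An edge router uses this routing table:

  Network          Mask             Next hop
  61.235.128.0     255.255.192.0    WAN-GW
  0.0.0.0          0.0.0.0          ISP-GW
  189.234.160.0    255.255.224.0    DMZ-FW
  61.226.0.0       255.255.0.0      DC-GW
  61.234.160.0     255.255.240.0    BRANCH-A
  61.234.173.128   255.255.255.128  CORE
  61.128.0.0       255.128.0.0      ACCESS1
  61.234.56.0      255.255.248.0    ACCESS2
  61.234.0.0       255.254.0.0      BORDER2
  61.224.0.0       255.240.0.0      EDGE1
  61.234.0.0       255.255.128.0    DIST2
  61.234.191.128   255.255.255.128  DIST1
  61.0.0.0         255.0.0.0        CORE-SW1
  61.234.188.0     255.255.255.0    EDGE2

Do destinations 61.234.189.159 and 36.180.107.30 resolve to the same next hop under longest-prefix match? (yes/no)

61.234.189.159: longest match 61.234.0.0/15 -> BORDER2
36.180.107.30: longest match 0.0.0.0/0 -> ISP-GW

no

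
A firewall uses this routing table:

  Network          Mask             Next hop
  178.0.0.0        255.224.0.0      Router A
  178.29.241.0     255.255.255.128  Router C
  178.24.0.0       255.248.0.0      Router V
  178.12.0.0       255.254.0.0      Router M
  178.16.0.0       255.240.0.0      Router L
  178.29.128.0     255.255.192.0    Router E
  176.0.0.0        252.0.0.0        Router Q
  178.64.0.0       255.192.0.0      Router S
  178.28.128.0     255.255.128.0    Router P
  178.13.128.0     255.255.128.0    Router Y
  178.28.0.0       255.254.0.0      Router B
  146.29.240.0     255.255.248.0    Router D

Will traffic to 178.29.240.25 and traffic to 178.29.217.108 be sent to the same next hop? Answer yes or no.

yes

178.29.240.25: longest match 178.28.0.0/15 -> Router B
178.29.217.108: longest match 178.28.0.0/15 -> Router B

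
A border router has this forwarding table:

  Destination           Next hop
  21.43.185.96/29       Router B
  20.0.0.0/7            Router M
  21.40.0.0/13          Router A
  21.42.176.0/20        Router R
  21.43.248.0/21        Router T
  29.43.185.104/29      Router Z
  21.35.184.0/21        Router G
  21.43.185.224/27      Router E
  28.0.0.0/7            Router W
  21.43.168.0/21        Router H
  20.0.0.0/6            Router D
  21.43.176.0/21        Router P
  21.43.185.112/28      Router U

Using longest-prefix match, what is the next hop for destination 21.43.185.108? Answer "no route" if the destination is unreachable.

Routes whose prefix contains 21.43.185.108:
  20.0.0.0/6 (20.0.0.0 - 23.255.255.255) -> Router D
  20.0.0.0/7 (20.0.0.0 - 21.255.255.255) -> Router M
  21.40.0.0/13 (21.40.0.0 - 21.47.255.255) -> Router A
More-specific entries that do NOT match:
  21.43.185.96/29 (21.43.185.96 - 21.43.185.103) does not contain 21.43.185.108
  29.43.185.104/29 (29.43.185.104 - 29.43.185.111) does not contain 21.43.185.108
  21.43.185.112/28 (21.43.185.112 - 21.43.185.127) does not contain 21.43.185.108
  21.43.185.224/27 (21.43.185.224 - 21.43.185.255) does not contain 21.43.185.108
  21.43.248.0/21 (21.43.248.0 - 21.43.255.255) does not contain 21.43.185.108
  21.35.184.0/21 (21.35.184.0 - 21.35.191.255) does not contain 21.43.185.108
  21.43.168.0/21 (21.43.168.0 - 21.43.175.255) does not contain 21.43.185.108
  21.43.176.0/21 (21.43.176.0 - 21.43.183.255) does not contain 21.43.185.108
  21.42.176.0/20 (21.42.176.0 - 21.42.191.255) does not contain 21.43.185.108
Longest matching prefix is /13 -> next hop Router A.

Router A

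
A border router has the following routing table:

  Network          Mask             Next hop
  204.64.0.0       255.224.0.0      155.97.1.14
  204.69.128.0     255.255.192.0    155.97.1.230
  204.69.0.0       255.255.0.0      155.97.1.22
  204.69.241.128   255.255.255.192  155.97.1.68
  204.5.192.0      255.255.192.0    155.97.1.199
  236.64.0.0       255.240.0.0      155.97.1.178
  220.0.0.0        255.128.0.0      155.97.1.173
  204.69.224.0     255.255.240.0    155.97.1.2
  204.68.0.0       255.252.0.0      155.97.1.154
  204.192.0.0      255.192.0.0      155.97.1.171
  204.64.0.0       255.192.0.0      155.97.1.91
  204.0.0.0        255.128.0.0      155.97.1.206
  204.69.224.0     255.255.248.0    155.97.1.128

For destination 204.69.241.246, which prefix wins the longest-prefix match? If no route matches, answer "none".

Entries matching 204.69.241.246:
  204.0.0.0/9 (204.0.0.0 - 204.127.255.255)
  204.64.0.0/10 (204.64.0.0 - 204.127.255.255)
  204.64.0.0/11 (204.64.0.0 - 204.95.255.255)
  204.68.0.0/14 (204.68.0.0 - 204.71.255.255)
  204.69.0.0/16 (204.69.0.0 - 204.69.255.255)
Most specific is 204.69.0.0/16.

204.69.0.0/16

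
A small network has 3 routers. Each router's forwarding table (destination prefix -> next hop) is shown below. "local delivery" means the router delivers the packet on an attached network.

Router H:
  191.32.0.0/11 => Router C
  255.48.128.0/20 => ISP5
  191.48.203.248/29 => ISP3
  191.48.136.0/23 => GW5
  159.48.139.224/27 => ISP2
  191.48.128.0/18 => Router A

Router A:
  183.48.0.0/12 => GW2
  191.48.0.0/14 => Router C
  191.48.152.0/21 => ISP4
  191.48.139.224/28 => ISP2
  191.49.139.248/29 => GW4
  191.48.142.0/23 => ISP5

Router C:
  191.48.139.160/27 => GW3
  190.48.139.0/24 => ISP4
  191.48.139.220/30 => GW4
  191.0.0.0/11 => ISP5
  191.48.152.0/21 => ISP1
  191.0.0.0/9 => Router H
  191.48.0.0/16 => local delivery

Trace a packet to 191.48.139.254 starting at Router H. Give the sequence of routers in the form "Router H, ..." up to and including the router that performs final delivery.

Router H, Router A, Router C

At Router H: longest match for 191.48.139.254 is 191.48.128.0/18 -> Router A
At Router A: longest match for 191.48.139.254 is 191.48.0.0/14 -> Router C
At Router C: longest match for 191.48.139.254 is 191.48.0.0/16 -> local delivery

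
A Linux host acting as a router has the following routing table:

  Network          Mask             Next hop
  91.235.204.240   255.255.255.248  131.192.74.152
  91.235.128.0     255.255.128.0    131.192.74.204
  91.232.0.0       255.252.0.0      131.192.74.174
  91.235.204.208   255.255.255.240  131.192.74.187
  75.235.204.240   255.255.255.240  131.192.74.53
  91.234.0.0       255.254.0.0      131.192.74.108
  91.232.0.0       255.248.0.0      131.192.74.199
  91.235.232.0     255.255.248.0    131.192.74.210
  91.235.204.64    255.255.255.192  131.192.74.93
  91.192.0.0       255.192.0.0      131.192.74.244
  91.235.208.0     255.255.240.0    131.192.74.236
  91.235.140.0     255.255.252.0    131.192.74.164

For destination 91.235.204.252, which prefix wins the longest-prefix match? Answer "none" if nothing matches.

91.235.128.0/17

Entries matching 91.235.204.252:
  91.192.0.0/10 (91.192.0.0 - 91.255.255.255)
  91.232.0.0/13 (91.232.0.0 - 91.239.255.255)
  91.232.0.0/14 (91.232.0.0 - 91.235.255.255)
  91.234.0.0/15 (91.234.0.0 - 91.235.255.255)
  91.235.128.0/17 (91.235.128.0 - 91.235.255.255)
Most specific is 91.235.128.0/17.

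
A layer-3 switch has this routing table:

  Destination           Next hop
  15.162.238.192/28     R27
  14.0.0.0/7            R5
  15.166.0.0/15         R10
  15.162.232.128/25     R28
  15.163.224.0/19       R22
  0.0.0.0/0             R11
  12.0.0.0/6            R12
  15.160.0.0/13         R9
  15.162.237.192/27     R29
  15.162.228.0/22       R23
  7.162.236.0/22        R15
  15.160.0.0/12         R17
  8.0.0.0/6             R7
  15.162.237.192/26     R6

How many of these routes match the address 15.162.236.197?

5

Prefixes containing 15.162.236.197:
  0.0.0.0/0 (default, matches everything)
  12.0.0.0/6 (12.0.0.0 - 15.255.255.255)
  14.0.0.0/7 (14.0.0.0 - 15.255.255.255)
  15.160.0.0/12 (15.160.0.0 - 15.175.255.255)
  15.160.0.0/13 (15.160.0.0 - 15.167.255.255)
Total matching entries: 5.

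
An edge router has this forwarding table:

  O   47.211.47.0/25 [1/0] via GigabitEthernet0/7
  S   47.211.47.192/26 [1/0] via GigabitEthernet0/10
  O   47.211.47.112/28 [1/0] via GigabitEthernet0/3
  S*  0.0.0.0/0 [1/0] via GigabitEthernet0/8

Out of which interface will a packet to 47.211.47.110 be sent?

Routes whose prefix contains 47.211.47.110:
  0.0.0.0/0 (default, matches everything) -> GigabitEthernet0/8
  47.211.47.0/25 (47.211.47.0 - 47.211.47.127) -> GigabitEthernet0/7
More-specific entries that do NOT match:
  47.211.47.112/28 (47.211.47.112 - 47.211.47.127) does not contain 47.211.47.110
  47.211.47.192/26 (47.211.47.192 - 47.211.47.255) does not contain 47.211.47.110
Longest matching prefix is /25 -> interface GigabitEthernet0/7.

GigabitEthernet0/7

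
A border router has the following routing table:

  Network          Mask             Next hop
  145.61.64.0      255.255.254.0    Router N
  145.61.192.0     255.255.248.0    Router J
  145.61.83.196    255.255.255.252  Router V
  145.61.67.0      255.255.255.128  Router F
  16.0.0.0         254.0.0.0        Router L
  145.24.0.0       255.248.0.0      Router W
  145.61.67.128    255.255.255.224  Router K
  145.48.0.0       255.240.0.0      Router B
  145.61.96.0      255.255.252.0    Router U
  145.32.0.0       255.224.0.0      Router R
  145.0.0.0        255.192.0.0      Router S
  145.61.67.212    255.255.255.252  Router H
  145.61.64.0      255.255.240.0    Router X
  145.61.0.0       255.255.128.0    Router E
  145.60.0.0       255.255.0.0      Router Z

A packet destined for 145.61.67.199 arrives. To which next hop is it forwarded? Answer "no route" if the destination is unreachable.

Router X

Routes whose prefix contains 145.61.67.199:
  145.0.0.0/10 (145.0.0.0 - 145.63.255.255) -> Router S
  145.32.0.0/11 (145.32.0.0 - 145.63.255.255) -> Router R
  145.48.0.0/12 (145.48.0.0 - 145.63.255.255) -> Router B
  145.61.0.0/17 (145.61.0.0 - 145.61.127.255) -> Router E
  145.61.64.0/20 (145.61.64.0 - 145.61.79.255) -> Router X
More-specific entries that do NOT match:
  145.61.83.196/30 (145.61.83.196 - 145.61.83.199) does not contain 145.61.67.199
  145.61.67.212/30 (145.61.67.212 - 145.61.67.215) does not contain 145.61.67.199
  145.61.67.128/27 (145.61.67.128 - 145.61.67.159) does not contain 145.61.67.199
  145.61.67.0/25 (145.61.67.0 - 145.61.67.127) does not contain 145.61.67.199
  145.61.64.0/23 (145.61.64.0 - 145.61.65.255) does not contain 145.61.67.199
  145.61.96.0/22 (145.61.96.0 - 145.61.99.255) does not contain 145.61.67.199
  145.61.192.0/21 (145.61.192.0 - 145.61.199.255) does not contain 145.61.67.199
Longest matching prefix is /20 -> next hop Router X.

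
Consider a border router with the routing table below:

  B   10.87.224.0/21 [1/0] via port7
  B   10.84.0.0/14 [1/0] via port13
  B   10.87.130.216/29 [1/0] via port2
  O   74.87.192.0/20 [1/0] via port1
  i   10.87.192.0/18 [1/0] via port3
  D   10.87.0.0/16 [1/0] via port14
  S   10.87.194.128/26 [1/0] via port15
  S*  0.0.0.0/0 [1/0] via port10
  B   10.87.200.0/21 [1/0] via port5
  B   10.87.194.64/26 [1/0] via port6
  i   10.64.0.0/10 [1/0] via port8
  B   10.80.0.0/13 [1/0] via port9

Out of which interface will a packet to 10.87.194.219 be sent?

port3

Routes whose prefix contains 10.87.194.219:
  0.0.0.0/0 (default, matches everything) -> port10
  10.64.0.0/10 (10.64.0.0 - 10.127.255.255) -> port8
  10.80.0.0/13 (10.80.0.0 - 10.87.255.255) -> port9
  10.84.0.0/14 (10.84.0.0 - 10.87.255.255) -> port13
  10.87.0.0/16 (10.87.0.0 - 10.87.255.255) -> port14
  10.87.192.0/18 (10.87.192.0 - 10.87.255.255) -> port3
More-specific entries that do NOT match:
  10.87.130.216/29 (10.87.130.216 - 10.87.130.223) does not contain 10.87.194.219
  10.87.194.128/26 (10.87.194.128 - 10.87.194.191) does not contain 10.87.194.219
  10.87.194.64/26 (10.87.194.64 - 10.87.194.127) does not contain 10.87.194.219
  10.87.224.0/21 (10.87.224.0 - 10.87.231.255) does not contain 10.87.194.219
  10.87.200.0/21 (10.87.200.0 - 10.87.207.255) does not contain 10.87.194.219
  74.87.192.0/20 (74.87.192.0 - 74.87.207.255) does not contain 10.87.194.219
Longest matching prefix is /18 -> interface port3.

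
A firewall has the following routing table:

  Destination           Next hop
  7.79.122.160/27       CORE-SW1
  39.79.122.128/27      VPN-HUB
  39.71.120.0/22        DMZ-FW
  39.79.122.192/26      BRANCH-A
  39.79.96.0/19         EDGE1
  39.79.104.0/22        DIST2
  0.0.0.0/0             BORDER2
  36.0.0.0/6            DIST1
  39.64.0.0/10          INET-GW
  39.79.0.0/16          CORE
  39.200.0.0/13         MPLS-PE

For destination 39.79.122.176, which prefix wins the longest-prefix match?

39.79.96.0/19

Entries matching 39.79.122.176:
  0.0.0.0/0 (default, matches everything)
  36.0.0.0/6 (36.0.0.0 - 39.255.255.255)
  39.64.0.0/10 (39.64.0.0 - 39.127.255.255)
  39.79.0.0/16 (39.79.0.0 - 39.79.255.255)
  39.79.96.0/19 (39.79.96.0 - 39.79.127.255)
Most specific is 39.79.96.0/19.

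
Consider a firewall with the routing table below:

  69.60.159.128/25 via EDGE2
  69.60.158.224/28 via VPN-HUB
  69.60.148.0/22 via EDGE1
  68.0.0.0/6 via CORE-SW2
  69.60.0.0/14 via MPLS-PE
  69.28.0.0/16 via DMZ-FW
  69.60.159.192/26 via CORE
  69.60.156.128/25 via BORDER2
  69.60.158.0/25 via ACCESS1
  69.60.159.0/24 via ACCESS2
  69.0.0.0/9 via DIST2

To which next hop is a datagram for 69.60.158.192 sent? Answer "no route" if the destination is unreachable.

Routes whose prefix contains 69.60.158.192:
  68.0.0.0/6 (68.0.0.0 - 71.255.255.255) -> CORE-SW2
  69.0.0.0/9 (69.0.0.0 - 69.127.255.255) -> DIST2
  69.60.0.0/14 (69.60.0.0 - 69.63.255.255) -> MPLS-PE
More-specific entries that do NOT match:
  69.60.158.224/28 (69.60.158.224 - 69.60.158.239) does not contain 69.60.158.192
  69.60.159.192/26 (69.60.159.192 - 69.60.159.255) does not contain 69.60.158.192
  69.60.159.128/25 (69.60.159.128 - 69.60.159.255) does not contain 69.60.158.192
  69.60.156.128/25 (69.60.156.128 - 69.60.156.255) does not contain 69.60.158.192
  69.60.158.0/25 (69.60.158.0 - 69.60.158.127) does not contain 69.60.158.192
  69.60.159.0/24 (69.60.159.0 - 69.60.159.255) does not contain 69.60.158.192
  69.60.148.0/22 (69.60.148.0 - 69.60.151.255) does not contain 69.60.158.192
  69.28.0.0/16 (69.28.0.0 - 69.28.255.255) does not contain 69.60.158.192
Longest matching prefix is /14 -> next hop MPLS-PE.

MPLS-PE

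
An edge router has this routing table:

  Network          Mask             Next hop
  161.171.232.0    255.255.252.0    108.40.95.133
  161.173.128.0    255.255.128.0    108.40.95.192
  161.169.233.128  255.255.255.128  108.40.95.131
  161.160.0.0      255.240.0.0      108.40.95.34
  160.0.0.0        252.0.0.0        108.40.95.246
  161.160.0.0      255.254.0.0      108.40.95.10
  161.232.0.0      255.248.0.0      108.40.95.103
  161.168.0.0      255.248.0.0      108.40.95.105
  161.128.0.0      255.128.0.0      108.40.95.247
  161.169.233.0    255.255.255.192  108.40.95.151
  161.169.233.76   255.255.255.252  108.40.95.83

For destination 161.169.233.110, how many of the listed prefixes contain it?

Prefixes containing 161.169.233.110:
  160.0.0.0/6 (160.0.0.0 - 163.255.255.255)
  161.128.0.0/9 (161.128.0.0 - 161.255.255.255)
  161.160.0.0/12 (161.160.0.0 - 161.175.255.255)
  161.168.0.0/13 (161.168.0.0 - 161.175.255.255)
Total matching entries: 4.

4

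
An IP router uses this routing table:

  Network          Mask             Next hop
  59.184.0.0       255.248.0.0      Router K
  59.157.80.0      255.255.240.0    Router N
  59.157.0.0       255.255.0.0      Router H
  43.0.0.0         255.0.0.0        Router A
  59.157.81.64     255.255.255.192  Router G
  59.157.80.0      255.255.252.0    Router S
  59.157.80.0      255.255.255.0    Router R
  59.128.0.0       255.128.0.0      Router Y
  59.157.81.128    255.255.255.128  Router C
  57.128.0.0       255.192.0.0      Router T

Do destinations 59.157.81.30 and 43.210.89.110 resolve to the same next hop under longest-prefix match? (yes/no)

59.157.81.30: longest match 59.157.80.0/22 -> Router S
43.210.89.110: longest match 43.0.0.0/8 -> Router A

no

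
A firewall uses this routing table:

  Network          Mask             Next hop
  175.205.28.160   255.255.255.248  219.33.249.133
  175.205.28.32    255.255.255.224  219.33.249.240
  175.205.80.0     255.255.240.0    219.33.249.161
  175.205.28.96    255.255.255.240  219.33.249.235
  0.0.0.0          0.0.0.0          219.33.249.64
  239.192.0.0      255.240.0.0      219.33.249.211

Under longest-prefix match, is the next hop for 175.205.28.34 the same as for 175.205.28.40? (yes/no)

yes

175.205.28.34: longest match 175.205.28.32/27 -> 219.33.249.240
175.205.28.40: longest match 175.205.28.32/27 -> 219.33.249.240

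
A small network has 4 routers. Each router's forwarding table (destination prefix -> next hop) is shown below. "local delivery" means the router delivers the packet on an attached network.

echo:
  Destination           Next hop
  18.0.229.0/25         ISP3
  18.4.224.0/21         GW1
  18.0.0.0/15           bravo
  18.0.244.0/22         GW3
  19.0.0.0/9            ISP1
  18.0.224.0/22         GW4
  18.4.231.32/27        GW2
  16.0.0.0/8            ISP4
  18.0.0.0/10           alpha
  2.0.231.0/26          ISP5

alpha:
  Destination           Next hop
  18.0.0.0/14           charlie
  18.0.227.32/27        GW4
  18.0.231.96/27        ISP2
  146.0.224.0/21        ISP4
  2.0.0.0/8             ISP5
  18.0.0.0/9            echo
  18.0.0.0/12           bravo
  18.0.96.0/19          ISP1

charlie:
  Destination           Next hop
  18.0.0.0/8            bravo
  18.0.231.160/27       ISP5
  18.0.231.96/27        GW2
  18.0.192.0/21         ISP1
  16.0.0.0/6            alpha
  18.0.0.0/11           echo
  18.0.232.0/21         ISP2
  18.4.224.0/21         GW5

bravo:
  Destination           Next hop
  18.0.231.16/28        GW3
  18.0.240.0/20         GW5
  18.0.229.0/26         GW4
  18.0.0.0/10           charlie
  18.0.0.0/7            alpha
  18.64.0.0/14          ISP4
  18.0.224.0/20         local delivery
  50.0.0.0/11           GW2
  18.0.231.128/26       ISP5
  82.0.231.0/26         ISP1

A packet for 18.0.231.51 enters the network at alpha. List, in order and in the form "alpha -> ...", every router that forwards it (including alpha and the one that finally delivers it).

At alpha: longest match for 18.0.231.51 is 18.0.0.0/14 -> charlie
At charlie: longest match for 18.0.231.51 is 18.0.0.0/11 -> echo
At echo: longest match for 18.0.231.51 is 18.0.0.0/15 -> bravo
At bravo: longest match for 18.0.231.51 is 18.0.224.0/20 -> local delivery

alpha -> charlie -> echo -> bravo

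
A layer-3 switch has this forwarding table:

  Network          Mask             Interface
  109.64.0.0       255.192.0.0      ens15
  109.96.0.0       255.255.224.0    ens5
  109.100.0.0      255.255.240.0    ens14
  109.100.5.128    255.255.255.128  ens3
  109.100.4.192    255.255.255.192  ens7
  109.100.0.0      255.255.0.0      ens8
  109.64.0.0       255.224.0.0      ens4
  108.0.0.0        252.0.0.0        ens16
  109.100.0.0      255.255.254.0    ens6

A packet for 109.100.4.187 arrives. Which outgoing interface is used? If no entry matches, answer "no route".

ens14

Routes whose prefix contains 109.100.4.187:
  108.0.0.0/6 (108.0.0.0 - 111.255.255.255) -> ens16
  109.64.0.0/10 (109.64.0.0 - 109.127.255.255) -> ens15
  109.100.0.0/16 (109.100.0.0 - 109.100.255.255) -> ens8
  109.100.0.0/20 (109.100.0.0 - 109.100.15.255) -> ens14
More-specific entries that do NOT match:
  109.100.4.192/26 (109.100.4.192 - 109.100.4.255) does not contain 109.100.4.187
  109.100.5.128/25 (109.100.5.128 - 109.100.5.255) does not contain 109.100.4.187
  109.100.0.0/23 (109.100.0.0 - 109.100.1.255) does not contain 109.100.4.187
Longest matching prefix is /20 -> interface ens14.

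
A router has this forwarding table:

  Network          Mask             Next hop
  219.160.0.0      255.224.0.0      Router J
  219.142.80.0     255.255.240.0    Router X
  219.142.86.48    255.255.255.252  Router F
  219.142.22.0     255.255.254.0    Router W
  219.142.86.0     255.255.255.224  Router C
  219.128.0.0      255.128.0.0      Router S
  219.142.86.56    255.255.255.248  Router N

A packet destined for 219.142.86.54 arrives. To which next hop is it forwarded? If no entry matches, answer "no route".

Routes whose prefix contains 219.142.86.54:
  219.128.0.0/9 (219.128.0.0 - 219.255.255.255) -> Router S
  219.142.80.0/20 (219.142.80.0 - 219.142.95.255) -> Router X
More-specific entries that do NOT match:
  219.142.86.48/30 (219.142.86.48 - 219.142.86.51) does not contain 219.142.86.54
  219.142.86.56/29 (219.142.86.56 - 219.142.86.63) does not contain 219.142.86.54
  219.142.86.0/27 (219.142.86.0 - 219.142.86.31) does not contain 219.142.86.54
  219.142.22.0/23 (219.142.22.0 - 219.142.23.255) does not contain 219.142.86.54
Longest matching prefix is /20 -> next hop Router X.

Router X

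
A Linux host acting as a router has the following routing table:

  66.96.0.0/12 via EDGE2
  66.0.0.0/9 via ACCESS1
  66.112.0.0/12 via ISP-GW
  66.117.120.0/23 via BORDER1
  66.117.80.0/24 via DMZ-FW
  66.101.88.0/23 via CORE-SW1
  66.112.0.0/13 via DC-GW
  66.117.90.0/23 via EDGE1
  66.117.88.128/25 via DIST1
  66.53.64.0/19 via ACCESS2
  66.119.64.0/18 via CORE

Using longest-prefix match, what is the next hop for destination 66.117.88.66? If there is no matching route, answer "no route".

Routes whose prefix contains 66.117.88.66:
  66.0.0.0/9 (66.0.0.0 - 66.127.255.255) -> ACCESS1
  66.112.0.0/12 (66.112.0.0 - 66.127.255.255) -> ISP-GW
  66.112.0.0/13 (66.112.0.0 - 66.119.255.255) -> DC-GW
More-specific entries that do NOT match:
  66.117.88.128/25 (66.117.88.128 - 66.117.88.255) does not contain 66.117.88.66
  66.117.80.0/24 (66.117.80.0 - 66.117.80.255) does not contain 66.117.88.66
  66.117.120.0/23 (66.117.120.0 - 66.117.121.255) does not contain 66.117.88.66
  66.101.88.0/23 (66.101.88.0 - 66.101.89.255) does not contain 66.117.88.66
  66.117.90.0/23 (66.117.90.0 - 66.117.91.255) does not contain 66.117.88.66
  66.53.64.0/19 (66.53.64.0 - 66.53.95.255) does not contain 66.117.88.66
  66.119.64.0/18 (66.119.64.0 - 66.119.127.255) does not contain 66.117.88.66
Longest matching prefix is /13 -> next hop DC-GW.

DC-GW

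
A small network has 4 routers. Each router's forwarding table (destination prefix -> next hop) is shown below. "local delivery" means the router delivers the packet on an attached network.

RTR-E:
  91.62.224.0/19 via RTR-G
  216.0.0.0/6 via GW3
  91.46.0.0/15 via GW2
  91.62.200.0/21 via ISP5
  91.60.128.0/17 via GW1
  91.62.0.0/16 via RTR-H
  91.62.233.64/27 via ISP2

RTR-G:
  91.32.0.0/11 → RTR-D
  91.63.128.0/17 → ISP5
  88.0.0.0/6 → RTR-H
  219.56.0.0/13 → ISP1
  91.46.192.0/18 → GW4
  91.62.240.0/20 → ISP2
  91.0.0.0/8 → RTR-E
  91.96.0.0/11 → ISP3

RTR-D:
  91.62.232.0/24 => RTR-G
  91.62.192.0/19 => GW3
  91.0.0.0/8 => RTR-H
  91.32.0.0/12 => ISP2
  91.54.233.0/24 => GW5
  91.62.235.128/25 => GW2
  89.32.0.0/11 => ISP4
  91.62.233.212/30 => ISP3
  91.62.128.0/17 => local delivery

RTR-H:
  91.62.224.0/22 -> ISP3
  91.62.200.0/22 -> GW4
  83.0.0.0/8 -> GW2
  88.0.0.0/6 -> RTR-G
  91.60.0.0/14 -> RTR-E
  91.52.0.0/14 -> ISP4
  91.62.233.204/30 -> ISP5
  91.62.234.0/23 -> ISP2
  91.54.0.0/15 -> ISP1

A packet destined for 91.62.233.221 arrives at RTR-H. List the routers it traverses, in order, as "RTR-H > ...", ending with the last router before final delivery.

At RTR-H: longest match for 91.62.233.221 is 91.60.0.0/14 -> RTR-E
At RTR-E: longest match for 91.62.233.221 is 91.62.224.0/19 -> RTR-G
At RTR-G: longest match for 91.62.233.221 is 91.32.0.0/11 -> RTR-D
At RTR-D: longest match for 91.62.233.221 is 91.62.128.0/17 -> local delivery

RTR-H > RTR-E > RTR-G > RTR-D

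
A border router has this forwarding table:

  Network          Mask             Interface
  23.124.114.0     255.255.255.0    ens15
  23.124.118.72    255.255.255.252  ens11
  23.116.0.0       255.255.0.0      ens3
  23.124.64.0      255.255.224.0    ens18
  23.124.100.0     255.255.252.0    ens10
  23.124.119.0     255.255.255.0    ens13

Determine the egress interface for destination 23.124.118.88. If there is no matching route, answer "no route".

No entry's prefix contains 23.124.118.88; there is no default route.

no route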